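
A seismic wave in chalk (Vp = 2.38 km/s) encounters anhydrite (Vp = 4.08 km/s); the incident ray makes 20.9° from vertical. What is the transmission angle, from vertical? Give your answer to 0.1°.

37.7°

Snell's law: sin θ₂ = (V₂/V₁)·sin θ₁ = (4.08/2.38)·sin 20.9° = 0.6116.
θ₂ = sin⁻¹(0.6116) = 37.70° (from vertical).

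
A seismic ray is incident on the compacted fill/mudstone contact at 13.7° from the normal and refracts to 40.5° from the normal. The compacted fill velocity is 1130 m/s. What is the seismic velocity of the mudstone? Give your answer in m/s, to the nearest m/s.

3099 m/s

sin 13.7° = 0.2368; sin 40.5° = 0.6494.
V₂ = V₁·(sin θ₂/sin θ₁) = 1130·(0.6494/0.2368) = 3098.64 m/s.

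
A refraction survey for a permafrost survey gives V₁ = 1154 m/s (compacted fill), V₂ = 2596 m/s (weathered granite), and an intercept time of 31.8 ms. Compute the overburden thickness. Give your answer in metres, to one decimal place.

h = tᵢ·V₁·V₂ / (2·√(V₂²−V₁²)).
√(V₂²−V₁²) = √(2596² − 1154²) = 2325.4 m/s.
h = 0.0318 s × 1154 × 2596 / (2 × 2325.4) = 20.48 m.

20.5 m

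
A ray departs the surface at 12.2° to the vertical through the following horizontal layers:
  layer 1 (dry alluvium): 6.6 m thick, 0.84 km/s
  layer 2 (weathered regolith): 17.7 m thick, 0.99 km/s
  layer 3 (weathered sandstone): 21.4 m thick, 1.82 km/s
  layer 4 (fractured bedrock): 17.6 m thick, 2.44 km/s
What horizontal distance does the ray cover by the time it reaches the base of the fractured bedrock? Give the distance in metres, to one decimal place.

Apply Snell's law at each interface; in layer i the horizontal offset is hᵢ·tan θᵢ.
Layer 1: θ = 12.20°; offset = 6.6·tan 12.20° = 1.427 m.
Layer 2: sin θ = 0.99·sin 12.2°/0.84 = 0.2491, θ = 14.42°; offset = 17.7·tan 14.42° = 4.552 m.
Layer 3: sin θ = 1.82·sin 12.2°/0.84 = 0.4579, θ = 27.25°; offset = 21.4·tan 27.25° = 11.022 m.
Layer 4: sin θ = 2.44·sin 12.2°/0.84 = 0.6138, θ = 37.87°; offset = 17.6·tan 37.87° = 13.686 m.
Σ offsets = 30.686 m.

30.7 m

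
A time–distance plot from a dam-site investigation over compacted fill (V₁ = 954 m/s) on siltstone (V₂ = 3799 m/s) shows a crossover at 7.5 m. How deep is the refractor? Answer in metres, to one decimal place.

2.9 m

h = (x_cross/2)·√((V₂−V₁)/(V₂+V₁)).
(V₂−V₁)/(V₂+V₁) = (3799−954)/(3799+954) = 0.5986; √ = 0.7737.
h = (7.5/2)·0.7737 = 2.90 m.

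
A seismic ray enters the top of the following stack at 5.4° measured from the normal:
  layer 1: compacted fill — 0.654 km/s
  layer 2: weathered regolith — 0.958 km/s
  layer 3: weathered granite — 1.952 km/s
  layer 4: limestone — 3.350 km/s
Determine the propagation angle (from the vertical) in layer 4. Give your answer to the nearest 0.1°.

Snell's law across each interface conserves sin θ / V, so sin θ_4 = V_4·sin θ₁/V₁.
sin θ_4 = 3.350 × sin 5.4° / 0.654 = 0.4821.
θ_4 = 28.82° from the vertical.

28.8°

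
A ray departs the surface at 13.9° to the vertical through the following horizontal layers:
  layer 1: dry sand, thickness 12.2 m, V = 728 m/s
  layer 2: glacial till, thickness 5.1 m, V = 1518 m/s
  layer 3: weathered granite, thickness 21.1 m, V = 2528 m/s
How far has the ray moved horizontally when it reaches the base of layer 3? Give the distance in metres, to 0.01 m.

37.89 m

Apply Snell's law at each interface; in layer i the horizontal offset is hᵢ·tan θᵢ.
Layer 1: θ = 13.90°; offset = 12.2·tan 13.90° = 3.0192 m.
Layer 2: sin θ = 1518·sin 13.9°/728 = 0.5009, θ = 30.06°; offset = 5.1·tan 30.06° = 2.9517 m.
Layer 3: sin θ = 2528·sin 13.9°/728 = 0.8342, θ = 56.53°; offset = 21.1·tan 56.53° = 31.9179 m.
Σ offsets = 37.8888 m.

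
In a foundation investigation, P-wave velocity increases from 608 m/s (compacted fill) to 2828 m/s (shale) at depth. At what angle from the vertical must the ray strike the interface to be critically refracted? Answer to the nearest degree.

At critical incidence the refracted ray runs along the interface (θ₂ = 90°), so sin θ_c = V₁/V₂.
θ_c = arcsin(608/2828) = arcsin 0.2150 = 12.42°.

12°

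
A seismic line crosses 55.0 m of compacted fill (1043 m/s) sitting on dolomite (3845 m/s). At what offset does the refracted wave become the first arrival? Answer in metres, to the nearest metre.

x_cross = 2h·√((V₂+V₁)/(V₂−V₁)).
(V₂+V₁)/(V₂−V₁) = (3845+1043)/(3845−1043) = 1.7445; √ = 1.3208.
x_cross = 2·55.0·1.3208 = 145.29 m.

145 m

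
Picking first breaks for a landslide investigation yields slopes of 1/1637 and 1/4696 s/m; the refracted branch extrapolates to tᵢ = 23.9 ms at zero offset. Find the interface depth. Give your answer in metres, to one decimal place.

20.9 m

θ_c = arcsin(1637/4696) = 20.40°; cos θ_c = 0.9373.
tᵢ = 2h cos θ_c/V₁ ⇒ h = tᵢ·V₁/(2 cos θ_c) = 0.0239·1637/(2·0.9373) = 20.87 m.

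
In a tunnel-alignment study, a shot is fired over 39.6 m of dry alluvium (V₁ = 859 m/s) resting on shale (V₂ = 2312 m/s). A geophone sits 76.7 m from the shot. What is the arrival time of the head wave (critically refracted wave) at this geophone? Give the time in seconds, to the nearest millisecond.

0.119 s

t = x/V₂ + 2h·√(V₂²−V₁²)/(V₁V₂).
√(V₂²−V₁²) = √(2312²−859²) = 2146.5 m/s; delay term = 2·39.6·2146.5/(859·2312) = 0.08560 s.
t = 76.7/2312 + 0.08560 = 0.11878 s.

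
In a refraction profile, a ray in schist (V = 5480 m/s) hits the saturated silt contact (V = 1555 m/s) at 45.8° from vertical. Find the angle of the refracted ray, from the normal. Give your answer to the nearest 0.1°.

11.7°

sin θ₁/V₁ = sin θ₂/V₂ ⇒ sin θ₂ = 1555·sin 45.8°/5480 = 1555·0.7169/5480 = 0.2034.
θ₂ = sin⁻¹(0.2034) = 11.74° (from vertical).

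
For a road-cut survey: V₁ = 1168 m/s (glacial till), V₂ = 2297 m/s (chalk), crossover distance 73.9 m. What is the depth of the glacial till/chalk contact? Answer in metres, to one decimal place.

x_cross = 2h·√((V₂+V₁)/(V₂−V₁)) → h = x_cross / (2·√((V₂+V₁)/(V₂−V₁))).
√((V₂+V₁)/(V₂−V₁)) = √((2297+1168)/(2297−1168)) = 1.7519.
h = 73.9 / (2·1.7519) = 21.09 m.

21.1 m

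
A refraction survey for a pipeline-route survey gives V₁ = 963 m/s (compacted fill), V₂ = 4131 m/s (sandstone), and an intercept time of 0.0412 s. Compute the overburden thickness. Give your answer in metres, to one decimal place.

θ_c = arcsin(963/4131) = 13.48°; cos θ_c = 0.9724.
tᵢ = 2h cos θ_c/V₁ ⇒ h = tᵢ·V₁/(2 cos θ_c) = 0.0412·963/(2·0.9724) = 20.40 m.

20.4 m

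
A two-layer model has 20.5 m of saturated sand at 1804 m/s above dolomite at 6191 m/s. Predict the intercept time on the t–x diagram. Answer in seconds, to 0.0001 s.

tᵢ = 2h·√(V₂²−V₁²)/(V₁V₂).
√(V₂²−V₁²) = √(6191²−1804²) = 5922.3 m/s.
tᵢ = 2·20.5·5922.3/(1804·6191) = 0.02174 s.

0.0217 s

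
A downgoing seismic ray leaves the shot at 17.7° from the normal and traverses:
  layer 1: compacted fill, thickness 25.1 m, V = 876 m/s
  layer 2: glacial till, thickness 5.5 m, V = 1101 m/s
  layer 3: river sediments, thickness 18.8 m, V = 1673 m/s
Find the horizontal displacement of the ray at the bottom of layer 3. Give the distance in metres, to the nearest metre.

24 m

p = sin θ₁/V₁ = sin 17.7°/876 = 3.4707e-04 s/m is conserved through the stack.
Layer 1: θ = 17.70°; offset = 25.1·tan 17.70° = 8.010 m.
Layer 2: sin θ = p·1101 = 0.3821 → θ = 22.47°; offset = 5.5·tan 22.47° = 2.274 m.
Layer 3: sin θ = p·1673 = 0.5806 → θ = 35.50°; offset = 18.8·tan 35.50° = 13.408 m.
Σ offsets = 23.693 m.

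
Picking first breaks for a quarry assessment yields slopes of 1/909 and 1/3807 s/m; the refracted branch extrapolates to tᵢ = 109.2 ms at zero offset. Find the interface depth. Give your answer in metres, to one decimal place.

51.1 m

h = tᵢ·V₁·V₂ / (2·√(V₂²−V₁²)).
√(V₂²−V₁²) = √(3807² − 909²) = 3696.9 m/s.
h = 0.1092 s × 909 × 3807 / (2 × 3696.9) = 51.11 m.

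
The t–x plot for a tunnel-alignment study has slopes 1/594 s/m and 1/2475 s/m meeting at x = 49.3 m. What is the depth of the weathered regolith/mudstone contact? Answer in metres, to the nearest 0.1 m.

x_cross = 2h·√((V₂+V₁)/(V₂−V₁)) → h = x_cross / (2·√((V₂+V₁)/(V₂−V₁))).
√((V₂+V₁)/(V₂−V₁)) = √((2475+594)/(2475−594)) = 1.2773.
h = 49.3 / (2·1.2773) = 19.30 m.

19.3 m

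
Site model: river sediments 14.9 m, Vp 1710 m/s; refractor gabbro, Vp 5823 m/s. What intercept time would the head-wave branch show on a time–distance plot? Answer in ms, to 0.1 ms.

θ_c = arcsin(V₁/V₂) = arcsin(1710/5823) = 17.08°; cos θ_c = 0.9559.
tᵢ = 2h·cos θ_c / V₁ = 2·14.9·0.9559 / 1710 = 0.01666 s.

16.7 ms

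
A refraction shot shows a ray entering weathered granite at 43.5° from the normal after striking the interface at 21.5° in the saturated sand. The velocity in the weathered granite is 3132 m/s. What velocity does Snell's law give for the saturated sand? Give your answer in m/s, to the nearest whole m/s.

Snell's law: sin 21.5°/V₁ = sin 43.5°/V₂.
V₁ = V₂·sin 21.5°/sin 43.5° = 3132 × 0.5324 = 1667.57 m/s.

1668 m/s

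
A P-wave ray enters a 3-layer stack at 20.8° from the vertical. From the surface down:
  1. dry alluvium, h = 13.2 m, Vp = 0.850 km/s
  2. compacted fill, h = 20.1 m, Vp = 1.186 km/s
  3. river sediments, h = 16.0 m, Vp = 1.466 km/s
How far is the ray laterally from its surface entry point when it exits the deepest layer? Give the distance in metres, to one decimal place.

p = sin θ₁/V₁ = sin 20.8°/0.850 = 4.1777e-01 s/km is conserved through the stack.
Layer 1: θ = 20.80°; offset = 13.2·tan 20.80° = 5.014 m.
Layer 2: sin θ = p·1.186 = 0.4955 → θ = 29.70°; offset = 20.1·tan 29.70° = 11.465 m.
Layer 3: sin θ = p·1.466 = 0.6125 → θ = 37.77°; offset = 16.0·tan 37.77° = 12.396 m.
Σ offsets = 28.876 m.

28.9 m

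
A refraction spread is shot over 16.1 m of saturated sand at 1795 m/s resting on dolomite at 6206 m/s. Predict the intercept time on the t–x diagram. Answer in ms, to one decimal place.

θ_c = arcsin(V₁/V₂) = arcsin(1795/6206) = 16.81°; cos θ_c = 0.9573.
tᵢ = 2h·cos θ_c / V₁ = 2·16.1·0.9573 / 1795 = 0.01717 s.

17.2 ms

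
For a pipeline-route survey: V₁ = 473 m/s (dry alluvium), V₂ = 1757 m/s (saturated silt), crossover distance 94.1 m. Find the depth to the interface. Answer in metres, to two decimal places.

h = (x_cross/2)·√((V₂−V₁)/(V₂+V₁)).
(V₂−V₁)/(V₂+V₁) = (1757−473)/(1757+473) = 0.5758; √ = 0.7588.
h = (94.1/2)·0.7588 = 35.70 m.

35.70 m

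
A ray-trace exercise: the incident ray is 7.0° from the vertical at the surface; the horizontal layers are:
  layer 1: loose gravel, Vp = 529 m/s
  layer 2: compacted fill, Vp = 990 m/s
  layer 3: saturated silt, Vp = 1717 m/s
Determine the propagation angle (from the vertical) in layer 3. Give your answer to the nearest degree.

Snell's law across each interface conserves sin θ / V, so sin θ_3 = V_3·sin θ₁/V₁.
sin θ_3 = 1717 × sin 7.0° / 529 = 0.3956.
θ_3 = arcsin 0.3956 = 23.30°.

23°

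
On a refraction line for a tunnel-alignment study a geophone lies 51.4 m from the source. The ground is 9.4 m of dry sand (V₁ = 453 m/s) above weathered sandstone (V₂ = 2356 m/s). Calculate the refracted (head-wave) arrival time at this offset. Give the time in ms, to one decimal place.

62.5 ms

θ_c = arcsin(V₁/V₂) = arcsin(453/2356) = 11.09°, cos θ_c = 0.9813.
Intercept time tᵢ = 2h cos θ_c / V₁ = 2·9.4·0.9813/453 = 0.04073 s.
t = x/V₂ + tᵢ = 51.4/2356 + 0.04073 = 0.06254 s.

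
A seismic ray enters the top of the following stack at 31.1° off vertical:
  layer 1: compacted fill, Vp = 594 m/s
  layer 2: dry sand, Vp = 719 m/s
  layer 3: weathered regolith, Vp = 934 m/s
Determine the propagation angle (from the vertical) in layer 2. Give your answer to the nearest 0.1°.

Ray parameter p = sin 31.1° / 594 = 8.6958e-04 s/m.
sin θ_2 = p·V_2 = 8.6958e-04 × 719 = 0.6252.
θ_2 = 38.70° from the vertical.

38.7°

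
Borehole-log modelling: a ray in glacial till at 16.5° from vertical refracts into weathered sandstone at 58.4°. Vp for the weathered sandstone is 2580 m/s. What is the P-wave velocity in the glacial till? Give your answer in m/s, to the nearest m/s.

Snell's law: sin 16.5°/V₁ = sin 58.4°/V₂.
V₁ = V₂·sin 16.5°/sin 58.4° = 2580 × 0.3335 = 860.32 m/s.

860 m/s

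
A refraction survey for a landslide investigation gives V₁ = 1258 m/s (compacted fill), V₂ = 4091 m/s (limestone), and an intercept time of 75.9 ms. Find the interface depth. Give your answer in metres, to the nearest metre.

50 m

θ_c = arcsin(1258/4091) = 17.91°; cos θ_c = 0.9515.
tᵢ = 2h cos θ_c/V₁ ⇒ h = tᵢ·V₁/(2 cos θ_c) = 0.0759·1258/(2·0.9515) = 50.17 m.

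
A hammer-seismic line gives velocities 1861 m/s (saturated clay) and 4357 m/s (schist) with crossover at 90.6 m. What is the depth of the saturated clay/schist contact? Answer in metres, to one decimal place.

28.7 m

x_cross = 2h·√((V₂+V₁)/(V₂−V₁)) → h = x_cross / (2·√((V₂+V₁)/(V₂−V₁))).
√((V₂+V₁)/(V₂−V₁)) = √((4357+1861)/(4357−1861)) = 1.5783.
h = 90.6 / (2·1.5783) = 28.70 m.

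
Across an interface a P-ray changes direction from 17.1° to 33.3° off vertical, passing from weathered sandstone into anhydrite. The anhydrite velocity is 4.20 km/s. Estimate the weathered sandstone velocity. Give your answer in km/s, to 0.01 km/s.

sin 17.1° = 0.2940; sin 33.3° = 0.5490.
V₁ = V₂·(sin θ₁/sin θ₂) = 4.20·(0.2940/0.5490) = 2.25 km/s.

2.25 km/s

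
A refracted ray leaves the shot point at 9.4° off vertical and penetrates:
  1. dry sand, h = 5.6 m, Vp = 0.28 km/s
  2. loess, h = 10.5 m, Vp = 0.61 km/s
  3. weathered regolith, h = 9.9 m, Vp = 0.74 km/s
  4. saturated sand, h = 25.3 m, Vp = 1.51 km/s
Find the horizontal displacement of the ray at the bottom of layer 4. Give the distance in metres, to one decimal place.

Apply Snell's law at each interface; in layer i the horizontal offset is hᵢ·tan θᵢ.
Layer 1: θ = 9.40°; offset = 5.6·tan 9.40° = 0.927 m.
Layer 2: sin θ = 0.61·sin 9.4°/0.28 = 0.3558, θ = 20.84°; offset = 10.5·tan 20.84° = 3.998 m.
Layer 3: sin θ = 0.74·sin 9.4°/0.28 = 0.4316, θ = 25.57°; offset = 9.9·tan 25.57° = 4.737 m.
Layer 4: sin θ = 1.51·sin 9.4°/0.28 = 0.8808, θ = 61.74°; offset = 25.3·tan 61.74° = 47.062 m.
Σ offsets = 56.725 m.

56.7 m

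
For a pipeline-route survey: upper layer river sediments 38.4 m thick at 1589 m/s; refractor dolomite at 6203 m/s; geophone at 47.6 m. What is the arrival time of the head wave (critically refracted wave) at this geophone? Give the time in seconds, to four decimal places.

0.0544 s

θ_c = arcsin(V₁/V₂) = arcsin(1589/6203) = 14.84°, cos θ_c = 0.9666.
Intercept time tᵢ = 2h cos θ_c / V₁ = 2·38.4·0.9666/1589 = 0.04672 s.
t = x/V₂ + tᵢ = 47.6/6203 + 0.04672 = 0.05439 s.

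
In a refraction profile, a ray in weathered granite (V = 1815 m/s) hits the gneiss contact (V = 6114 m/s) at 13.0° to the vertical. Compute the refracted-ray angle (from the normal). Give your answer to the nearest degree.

49°

sin θ₁/V₁ = sin θ₂/V₂ ⇒ sin θ₂ = 6114·sin 13.0°/1815 = 6114·0.2250/1815 = 0.7578.
θ₂ = arcsin 0.7578 = 49.27° from the normal.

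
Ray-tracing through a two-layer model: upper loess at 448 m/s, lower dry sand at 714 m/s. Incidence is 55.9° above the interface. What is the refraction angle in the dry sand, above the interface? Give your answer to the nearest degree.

27°

Angle from the normal: 90° − 55.9° = 34.1°.
Snell's law: sin θ₂ = (V₂/V₁)·sin θ₁ = (714/448)·sin 34.1° = 0.8935.
θ₂ = sin⁻¹(0.8935) = 63.32° (from vertical).
From the interface: 90° − 63.32° = 26.68°.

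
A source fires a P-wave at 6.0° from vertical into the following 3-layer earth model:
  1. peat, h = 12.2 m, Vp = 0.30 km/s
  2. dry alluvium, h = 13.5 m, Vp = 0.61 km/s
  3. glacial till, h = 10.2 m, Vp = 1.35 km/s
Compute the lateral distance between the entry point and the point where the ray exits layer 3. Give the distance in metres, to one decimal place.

9.7 m

Apply Snell's law at each interface; in layer i the horizontal offset is hᵢ·tan θᵢ.
Layer 1: θ = 6.00°; offset = 12.2·tan 6.00° = 1.282 m.
Layer 2: sin θ = 0.61·sin 6.0°/0.30 = 0.2125, θ = 12.27°; offset = 13.5·tan 12.27° = 2.936 m.
Layer 3: sin θ = 1.35·sin 6.0°/0.30 = 0.4704, θ = 28.06°; offset = 10.2·tan 28.06° = 5.437 m.
Σ offsets = 9.656 m.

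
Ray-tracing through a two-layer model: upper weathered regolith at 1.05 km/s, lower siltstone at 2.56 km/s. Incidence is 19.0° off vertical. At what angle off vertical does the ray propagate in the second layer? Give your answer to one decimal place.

52.5°

sin θ₁/V₁ = sin θ₂/V₂ ⇒ sin θ₂ = 2.56·sin 19.0°/1.05 = 2.56·0.3256/1.05 = 0.7938.
θ₂ = arcsin 0.7938 = 52.54° from the normal.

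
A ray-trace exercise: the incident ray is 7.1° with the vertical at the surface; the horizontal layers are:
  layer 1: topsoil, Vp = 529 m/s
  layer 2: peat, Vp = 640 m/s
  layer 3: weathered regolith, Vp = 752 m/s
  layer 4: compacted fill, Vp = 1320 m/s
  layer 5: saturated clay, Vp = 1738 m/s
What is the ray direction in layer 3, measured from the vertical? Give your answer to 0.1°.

Ray parameter p = sin 7.1° / 529 = 2.3365e-04 s/m.
sin θ_3 = p·V_3 = 2.3365e-04 × 752 = 0.1757.
θ_3 = arcsin 0.1757 = 10.12°.

10.1°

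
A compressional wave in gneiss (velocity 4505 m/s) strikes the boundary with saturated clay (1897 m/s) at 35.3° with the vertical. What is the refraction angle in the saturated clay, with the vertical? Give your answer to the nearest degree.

14°

sin θ₁/V₁ = sin θ₂/V₂ ⇒ sin θ₂ = 1897·sin 35.3°/4505 = 1897·0.5779/4505 = 0.2433.
θ₂ = sin⁻¹(0.2433) = 14.08° (from vertical).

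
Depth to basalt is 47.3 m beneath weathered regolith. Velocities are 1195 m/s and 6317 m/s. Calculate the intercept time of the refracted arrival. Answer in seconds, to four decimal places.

0.0777 s

θ_c = arcsin(V₁/V₂) = arcsin(1195/6317) = 10.90°; cos θ_c = 0.9819.
tᵢ = 2h·cos θ_c / V₁ = 2·47.3·0.9819 / 1195 = 0.07773 s.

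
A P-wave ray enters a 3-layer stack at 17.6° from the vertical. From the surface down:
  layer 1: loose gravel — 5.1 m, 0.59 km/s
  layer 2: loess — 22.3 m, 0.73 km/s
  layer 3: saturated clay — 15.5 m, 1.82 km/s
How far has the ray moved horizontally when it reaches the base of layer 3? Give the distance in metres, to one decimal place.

50.7 m

Ray parameter p = sin 17.6° / 0.59 km/s = 5.1249e-01 s/km.
Layer 1: θ = 17.60°; offset = 5.1·tan 17.60° = 1.618 m.
Layer 2: sin θ = p·0.73 = 0.3741 → θ = 21.97°; offset = 22.3·tan 21.97° = 8.996 m.
Layer 3: sin θ = p·1.82 = 0.9327 → θ = 68.87°; offset = 15.5·tan 68.87° = 40.097 m.
Summing the layer offsets gives 50.710 m.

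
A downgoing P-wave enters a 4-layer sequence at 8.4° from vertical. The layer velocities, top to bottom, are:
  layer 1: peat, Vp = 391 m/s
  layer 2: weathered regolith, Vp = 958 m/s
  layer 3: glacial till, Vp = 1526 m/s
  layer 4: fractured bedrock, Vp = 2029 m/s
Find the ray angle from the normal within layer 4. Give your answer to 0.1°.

49.3°

Snell's law across each interface conserves sin θ / V, so sin θ_4 = V_4·sin θ₁/V₁.
sin θ_4 = 2029 × sin 8.4° / 391 = 0.7581.
θ_4 = 49.29° from the vertical.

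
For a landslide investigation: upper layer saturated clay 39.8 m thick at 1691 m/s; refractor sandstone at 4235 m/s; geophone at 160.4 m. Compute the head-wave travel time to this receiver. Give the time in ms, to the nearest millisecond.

θ_c = arcsin(V₁/V₂) = arcsin(1691/4235) = 23.53°, cos θ_c = 0.9168.
Intercept time tᵢ = 2h cos θ_c / V₁ = 2·39.8·0.9168/1691 = 0.04316 s.
t = x/V₂ + tᵢ = 160.4/4235 + 0.04316 = 0.08103 s.

81 ms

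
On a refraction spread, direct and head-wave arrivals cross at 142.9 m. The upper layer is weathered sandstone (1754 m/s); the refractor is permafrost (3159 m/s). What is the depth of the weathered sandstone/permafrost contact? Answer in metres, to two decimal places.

h = (x_cross/2)·√((V₂−V₁)/(V₂+V₁)).
(V₂−V₁)/(V₂+V₁) = (3159−1754)/(3159+1754) = 0.2860; √ = 0.5348.
h = (142.9/2)·0.5348 = 38.21 m.

38.21 m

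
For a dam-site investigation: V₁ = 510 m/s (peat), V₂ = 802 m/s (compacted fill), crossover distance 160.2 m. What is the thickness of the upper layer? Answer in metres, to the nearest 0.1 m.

37.8 m

x_cross = 2h·√((V₂+V₁)/(V₂−V₁)) → h = x_cross / (2·√((V₂+V₁)/(V₂−V₁))).
√((V₂+V₁)/(V₂−V₁)) = √((802+510)/(802−510)) = 2.1197.
h = 160.2 / (2·2.1197) = 37.79 m.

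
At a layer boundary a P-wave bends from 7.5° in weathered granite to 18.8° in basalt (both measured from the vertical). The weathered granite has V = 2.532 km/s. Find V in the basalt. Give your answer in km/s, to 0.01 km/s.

sin 7.5° = 0.1305; sin 18.8° = 0.3223.
V₂ = V₁·(sin θ₂/sin θ₁) = 2.532·(0.3223/0.1305) = 6.25 km/s.

6.25 km/s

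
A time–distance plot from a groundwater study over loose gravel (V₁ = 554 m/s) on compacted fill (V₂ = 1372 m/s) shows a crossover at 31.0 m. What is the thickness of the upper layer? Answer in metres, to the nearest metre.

h = (x_cross/2)·√((V₂−V₁)/(V₂+V₁)).
(V₂−V₁)/(V₂+V₁) = (1372−554)/(1372+554) = 0.4247; √ = 0.6517.
h = (31.0/2)·0.6517 = 10.10 m.

10 m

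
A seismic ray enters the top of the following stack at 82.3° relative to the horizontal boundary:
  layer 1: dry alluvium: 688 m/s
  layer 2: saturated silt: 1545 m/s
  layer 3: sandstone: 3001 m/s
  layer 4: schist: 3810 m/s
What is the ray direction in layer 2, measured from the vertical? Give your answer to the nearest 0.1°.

17.5°

From the normal: θ₁ = 90° − 82.3° = 7.7°.
Snell's law across each interface conserves sin θ / V, so sin θ_2 = V_2·sin θ₁/V₁.
sin θ_2 = 1545 × sin 7.7° / 688 = 0.3009.
θ_2 = arcsin 0.3009 = 17.51°.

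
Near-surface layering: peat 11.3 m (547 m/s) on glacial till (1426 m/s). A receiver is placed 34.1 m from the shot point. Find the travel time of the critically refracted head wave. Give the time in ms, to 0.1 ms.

t = x/V₂ + 2h·√(V₂²−V₁²)/(V₁V₂).
√(V₂²−V₁²) = √(1426²−547²) = 1316.9 m/s; delay term = 2·11.3·1316.9/(547·1426) = 0.03816 s.
t = 34.1/1426 + 0.03816 = 0.06207 s.

62.1 ms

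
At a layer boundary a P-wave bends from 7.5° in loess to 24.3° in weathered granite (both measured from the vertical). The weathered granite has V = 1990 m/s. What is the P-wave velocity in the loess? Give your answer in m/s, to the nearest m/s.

631 m/s

sin 7.5° = 0.1305; sin 24.3° = 0.4115.
V₁ = V₂·(sin θ₁/sin θ₂) = 1990·(0.1305/0.4115) = 631.20 m/s.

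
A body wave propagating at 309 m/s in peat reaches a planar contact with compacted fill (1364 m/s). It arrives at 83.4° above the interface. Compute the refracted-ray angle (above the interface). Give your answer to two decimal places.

Angle from the normal: 90° − 83.4° = 6.6°.
sin θ₁/V₁ = sin θ₂/V₂ ⇒ sin θ₂ = 1364·sin 6.6°/309 = 1364·0.1149/309 = 0.5074.
θ₂ = sin⁻¹(0.5074) = 30.49° (from vertical).
From the interface: 90° − 30.49° = 59.51°.

59.51°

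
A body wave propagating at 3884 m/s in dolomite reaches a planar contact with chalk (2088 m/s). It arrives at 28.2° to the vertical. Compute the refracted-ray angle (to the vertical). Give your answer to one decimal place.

sin θ₁/V₁ = sin θ₂/V₂ ⇒ sin θ₂ = 2088·sin 28.2°/3884 = 2088·0.4726/3884 = 0.2540.
θ₂ = arcsin 0.2540 = 14.72° from the normal.

14.7°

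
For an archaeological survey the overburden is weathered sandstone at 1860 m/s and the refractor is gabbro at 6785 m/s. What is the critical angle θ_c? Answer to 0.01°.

15.91°

Critical incidence: sin θ_c = V₁/V₂ = 1860/6785 = 0.2741.
θ_c = arcsin 0.2741 = 15.91°.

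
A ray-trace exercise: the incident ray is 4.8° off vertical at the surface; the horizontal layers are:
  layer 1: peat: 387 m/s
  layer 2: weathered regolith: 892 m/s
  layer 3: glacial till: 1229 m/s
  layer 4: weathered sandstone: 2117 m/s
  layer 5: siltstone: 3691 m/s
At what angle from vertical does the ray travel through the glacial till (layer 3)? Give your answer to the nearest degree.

15°

Ray parameter p = sin 4.8° / 387 = 2.1622e-04 s/m.
sin θ_3 = p·V_3 = 2.1622e-04 × 1229 = 0.2657.
θ_3 = arcsin 0.2657 = 15.41°.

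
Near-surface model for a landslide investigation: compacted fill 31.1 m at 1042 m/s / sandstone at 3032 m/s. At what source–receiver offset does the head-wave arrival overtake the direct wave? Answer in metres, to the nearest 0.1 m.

θ_c = arcsin(1042/3032) = 20.10°, so cos θ_c = 0.9391 and tᵢ = 2h cos θ_c/V₁ = 0.0561 s.
At crossover x/V₁ = x/V₂ + tᵢ ⇒ x = tᵢ/(1/V₁ − 1/V₂) = 0.05606/(9.5969e-04 − 3.2982e-04) = 89.00 m.

89.0 m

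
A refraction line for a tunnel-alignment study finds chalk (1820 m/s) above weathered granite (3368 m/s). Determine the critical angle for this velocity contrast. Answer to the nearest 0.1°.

At critical incidence the refracted ray runs along the interface (θ₂ = 90°), so sin θ_c = V₁/V₂.
θ_c = arcsin(1820/3368) = arcsin 0.5404 = 32.71°.

32.7°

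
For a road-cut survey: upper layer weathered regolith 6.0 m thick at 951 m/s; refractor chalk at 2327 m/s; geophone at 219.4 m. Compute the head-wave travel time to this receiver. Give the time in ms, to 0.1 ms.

105.8 ms

t = x/V₂ + 2h·√(V₂²−V₁²)/(V₁V₂).
√(V₂²−V₁²) = √(2327²−951²) = 2123.8 m/s; delay term = 2·6.0·2123.8/(951·2327) = 0.01152 s.
t = 219.4/2327 + 0.01152 = 0.10580 s.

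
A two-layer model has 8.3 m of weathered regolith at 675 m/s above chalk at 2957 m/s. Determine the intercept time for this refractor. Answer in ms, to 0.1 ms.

θ_c = arcsin(V₁/V₂) = arcsin(675/2957) = 13.20°; cos θ_c = 0.9736.
tᵢ = 2h·cos θ_c / V₁ = 2·8.3·0.9736 / 675 = 0.02394 s.

23.9 ms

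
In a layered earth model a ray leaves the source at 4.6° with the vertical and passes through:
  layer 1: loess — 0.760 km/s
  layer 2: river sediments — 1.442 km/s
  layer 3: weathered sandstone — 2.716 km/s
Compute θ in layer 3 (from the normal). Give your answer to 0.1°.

Ray parameter p = sin 4.6° / 0.760 = 1.0552e-01 s/km.
sin θ_3 = p·V_3 = 1.0552e-01 × 2.716 = 0.2866.
θ_3 = 16.65° from the vertical.

16.7°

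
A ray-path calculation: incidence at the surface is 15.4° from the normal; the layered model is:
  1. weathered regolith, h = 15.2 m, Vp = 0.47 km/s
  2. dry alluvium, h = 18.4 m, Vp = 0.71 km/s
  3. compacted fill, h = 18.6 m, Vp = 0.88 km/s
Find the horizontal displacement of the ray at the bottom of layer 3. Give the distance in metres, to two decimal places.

22.90 m

p = sin θ₁/V₁ = sin 15.4°/0.47 = 5.6501e-01 s/km is conserved through the stack.
Layer 1: θ = 15.40°; offset = 15.2·tan 15.40° = 4.1868 m.
Layer 2: sin θ = p·0.71 = 0.4012 → θ = 23.65°; offset = 18.4·tan 23.65° = 8.0581 m.
Layer 3: sin θ = p·0.88 = 0.4972 → θ = 29.82°; offset = 18.6·tan 29.82° = 10.6591 m.
Summing the layer offsets gives 22.9040 m.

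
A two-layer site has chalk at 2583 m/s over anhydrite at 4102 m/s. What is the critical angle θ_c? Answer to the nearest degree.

Critical incidence: sin θ_c = V₁/V₂ = 2583/4102 = 0.6297.
θ_c = arcsin 0.6297 = 39.03°.

39°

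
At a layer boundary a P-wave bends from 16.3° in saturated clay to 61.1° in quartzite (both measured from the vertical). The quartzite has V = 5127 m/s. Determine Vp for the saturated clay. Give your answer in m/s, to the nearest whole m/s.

1644 m/s

Snell's law: sin 16.3°/V₁ = sin 61.1°/V₂.
V₁ = V₂·sin 16.3°/sin 61.1° = 5127 × 0.3206 = 1643.67 m/s.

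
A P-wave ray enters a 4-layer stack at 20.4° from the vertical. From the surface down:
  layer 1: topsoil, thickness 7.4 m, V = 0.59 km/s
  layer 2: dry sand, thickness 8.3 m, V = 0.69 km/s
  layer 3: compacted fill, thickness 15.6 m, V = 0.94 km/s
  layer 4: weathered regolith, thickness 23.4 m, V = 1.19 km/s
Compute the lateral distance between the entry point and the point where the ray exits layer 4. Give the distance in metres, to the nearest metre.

40 m

Ray parameter p = sin 20.4° / 0.59 km/s = 5.9080e-01 s/km.
Layer 1: θ = 20.40°; offset = 7.4·tan 20.40° = 2.752 m.
Layer 2: sin θ = p·0.69 = 0.4077 → θ = 24.06°; offset = 8.3·tan 24.06° = 3.705 m.
Layer 3: sin θ = p·0.94 = 0.5554 → θ = 33.73°; offset = 15.6·tan 33.73° = 10.418 m.
Layer 4: sin θ = p·1.19 = 0.7031 → θ = 44.67°; offset = 23.4·tan 44.67° = 23.134 m.
Σ offsets = 40.009 m.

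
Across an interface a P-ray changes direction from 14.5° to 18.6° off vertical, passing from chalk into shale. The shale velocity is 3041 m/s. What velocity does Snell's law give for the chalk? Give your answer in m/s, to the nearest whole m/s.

2387 m/s

Snell's law: sin 14.5°/V₁ = sin 18.6°/V₂.
V₁ = V₂·sin 14.5°/sin 18.6° = 3041 × 0.7850 = 2387.16 m/s.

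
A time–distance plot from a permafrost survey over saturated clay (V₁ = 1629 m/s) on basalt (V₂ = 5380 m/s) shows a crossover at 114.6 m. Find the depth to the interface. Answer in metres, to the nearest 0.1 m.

x_cross = 2h·√((V₂+V₁)/(V₂−V₁)) → h = x_cross / (2·√((V₂+V₁)/(V₂−V₁))).
√((V₂+V₁)/(V₂−V₁)) = √((5380+1629)/(5380−1629)) = 1.3670.
h = 114.6 / (2·1.3670) = 41.92 m.

41.9 m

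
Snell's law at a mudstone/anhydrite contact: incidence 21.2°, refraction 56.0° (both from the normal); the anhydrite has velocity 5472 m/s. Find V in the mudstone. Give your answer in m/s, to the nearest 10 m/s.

sin 21.2° = 0.3616; sin 56.0° = 0.8290.
V₁ = V₂·(sin θ₁/sin θ₂) = 5472·(0.3616/0.8290) = 2386.88 m/s.

2390 m/s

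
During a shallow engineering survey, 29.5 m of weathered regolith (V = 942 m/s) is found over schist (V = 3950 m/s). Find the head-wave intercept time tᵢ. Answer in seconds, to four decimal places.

0.0608 s

tᵢ = 2h·√(V₂²−V₁²)/(V₁V₂).
√(V₂²−V₁²) = √(3950²−942²) = 3836.0 m/s.
tᵢ = 2·29.5·3836.0/(942·3950) = 0.06083 s.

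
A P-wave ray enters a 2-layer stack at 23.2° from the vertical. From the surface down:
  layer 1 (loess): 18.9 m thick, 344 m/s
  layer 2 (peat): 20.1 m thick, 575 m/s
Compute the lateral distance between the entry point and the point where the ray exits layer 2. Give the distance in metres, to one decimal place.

25.7 m

Ray parameter p = sin 23.2° / 344 m/s = 1.1452e-03 s/m.
Layer 1: θ = 23.20°; offset = 18.9·tan 23.20° = 8.101 m.
Layer 2: sin θ = p·575 = 0.6585 → θ = 41.18°; offset = 20.1·tan 41.18° = 17.586 m.
Σ offsets = 25.687 m.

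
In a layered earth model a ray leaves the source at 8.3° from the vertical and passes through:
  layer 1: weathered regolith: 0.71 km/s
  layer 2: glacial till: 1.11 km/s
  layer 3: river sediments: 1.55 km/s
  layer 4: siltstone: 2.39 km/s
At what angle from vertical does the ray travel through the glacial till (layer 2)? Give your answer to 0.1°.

Ray parameter p = sin 8.3° / 0.71 = 2.0332e-01 s/km.
sin θ_2 = p·V_2 = 2.0332e-01 × 1.11 = 0.2257.
θ_2 = arcsin 0.2257 = 13.04°.

13.0°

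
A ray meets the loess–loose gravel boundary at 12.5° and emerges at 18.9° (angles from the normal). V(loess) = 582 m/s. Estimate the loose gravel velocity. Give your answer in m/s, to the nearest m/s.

871 m/s

Snell's law: sin 12.5°/V₁ = sin 18.9°/V₂.
V₂ = V₁·sin 18.9°/sin 12.5° = 582 × 1.4966 = 871.00 m/s.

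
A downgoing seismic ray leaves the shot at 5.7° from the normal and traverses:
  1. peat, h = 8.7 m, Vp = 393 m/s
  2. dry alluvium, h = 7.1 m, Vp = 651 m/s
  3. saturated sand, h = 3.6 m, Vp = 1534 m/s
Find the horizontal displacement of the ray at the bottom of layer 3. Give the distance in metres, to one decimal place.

3.6 m

Apply Snell's law at each interface; in layer i the horizontal offset is hᵢ·tan θᵢ.
Layer 1: θ = 5.70°; offset = 8.7·tan 5.70° = 0.868 m.
Layer 2: sin θ = 651·sin 5.7°/393 = 0.1645, θ = 9.47°; offset = 7.1·tan 9.47° = 1.184 m.
Layer 3: sin θ = 1534·sin 5.7°/393 = 0.3877, θ = 22.81°; offset = 3.6·tan 22.81° = 1.514 m.
Total horizontal offset = 3.567 m.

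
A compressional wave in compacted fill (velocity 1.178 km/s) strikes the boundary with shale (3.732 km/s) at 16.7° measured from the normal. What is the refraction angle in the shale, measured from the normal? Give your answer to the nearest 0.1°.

65.6°

Snell's law: sin θ₂ = (V₂/V₁)·sin θ₁ = (3.732/1.178)·sin 16.7° = 0.9104.
θ₂ = arcsin 0.9104 = 65.56° from the normal.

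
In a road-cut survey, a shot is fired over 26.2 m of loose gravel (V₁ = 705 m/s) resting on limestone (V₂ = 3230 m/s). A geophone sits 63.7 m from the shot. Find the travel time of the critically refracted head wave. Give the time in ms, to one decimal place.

θ_c = arcsin(V₁/V₂) = arcsin(705/3230) = 12.61°, cos θ_c = 0.9759.
Intercept time tᵢ = 2h cos θ_c / V₁ = 2·26.2·0.9759/705 = 0.07253 s.
t = x/V₂ + tᵢ = 63.7/3230 + 0.07253 = 0.09226 s.

92.3 ms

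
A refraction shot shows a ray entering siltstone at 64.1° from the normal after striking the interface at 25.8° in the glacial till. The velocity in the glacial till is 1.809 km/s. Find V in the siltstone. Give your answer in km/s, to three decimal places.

sin 25.8° = 0.4352; sin 64.1° = 0.8996.
V₂ = V₁·(sin θ₂/sin θ₁) = 1.809·(0.8996/0.4352) = 3.739 km/s.

3.739 km/s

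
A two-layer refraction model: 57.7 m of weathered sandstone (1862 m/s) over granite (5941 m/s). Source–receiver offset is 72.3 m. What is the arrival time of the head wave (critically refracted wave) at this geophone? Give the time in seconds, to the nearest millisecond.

θ_c = arcsin(V₁/V₂) = arcsin(1862/5941) = 18.27°, cos θ_c = 0.9496.
Intercept time tᵢ = 2h cos θ_c / V₁ = 2·57.7·0.9496/1862 = 0.05885 s.
t = x/V₂ + tᵢ = 72.3/5941 + 0.05885 = 0.07102 s.

0.071 s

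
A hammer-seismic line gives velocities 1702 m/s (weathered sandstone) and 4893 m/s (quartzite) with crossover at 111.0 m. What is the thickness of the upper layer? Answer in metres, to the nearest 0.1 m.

x_cross = 2h·√((V₂+V₁)/(V₂−V₁)) → h = x_cross / (2·√((V₂+V₁)/(V₂−V₁))).
√((V₂+V₁)/(V₂−V₁)) = √((4893+1702)/(4893−1702)) = 1.4376.
h = 111.0 / (2·1.4376) = 38.61 m.

38.6 m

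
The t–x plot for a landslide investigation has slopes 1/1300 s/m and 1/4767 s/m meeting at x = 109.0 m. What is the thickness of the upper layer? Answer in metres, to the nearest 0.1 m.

h = (x_cross/2)·√((V₂−V₁)/(V₂+V₁)).
(V₂−V₁)/(V₂+V₁) = (4767−1300)/(4767+1300) = 0.5715; √ = 0.7559.
h = (109.0/2)·0.7559 = 41.20 m.

41.2 m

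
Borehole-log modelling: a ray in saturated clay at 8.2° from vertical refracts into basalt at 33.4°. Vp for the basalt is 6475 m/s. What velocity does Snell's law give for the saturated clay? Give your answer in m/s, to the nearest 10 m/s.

1680 m/s

sin 8.2° = 0.1426; sin 33.4° = 0.5505.
V₁ = V₂·(sin θ₁/sin θ₂) = 6475·(0.1426/0.5505) = 1677.67 m/s.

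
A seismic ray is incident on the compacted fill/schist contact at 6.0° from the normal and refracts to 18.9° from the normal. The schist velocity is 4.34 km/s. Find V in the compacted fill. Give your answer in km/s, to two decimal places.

1.40 km/s

sin 6.0° = 0.1045; sin 18.9° = 0.3239.
V₁ = V₂·(sin θ₁/sin θ₂) = 4.34·(0.1045/0.3239) = 1.40 km/s.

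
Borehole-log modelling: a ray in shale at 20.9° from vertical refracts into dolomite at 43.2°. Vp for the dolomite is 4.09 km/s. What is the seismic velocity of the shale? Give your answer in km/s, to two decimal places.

2.13 km/s

Snell's law: sin 20.9°/V₁ = sin 43.2°/V₂.
V₁ = V₂·sin 20.9°/sin 43.2° = 4.09 × 0.5211 = 2.13 km/s.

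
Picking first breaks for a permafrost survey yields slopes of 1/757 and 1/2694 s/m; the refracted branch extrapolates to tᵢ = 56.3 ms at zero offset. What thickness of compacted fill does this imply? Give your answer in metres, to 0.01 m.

h = tᵢ·V₁·V₂ / (2·√(V₂²−V₁²)).
√(V₂²−V₁²) = √(2694² − 757²) = 2585.5 m/s.
h = 0.0563 s × 757 × 2694 / (2 × 2585.5) = 22.20 m.

22.20 m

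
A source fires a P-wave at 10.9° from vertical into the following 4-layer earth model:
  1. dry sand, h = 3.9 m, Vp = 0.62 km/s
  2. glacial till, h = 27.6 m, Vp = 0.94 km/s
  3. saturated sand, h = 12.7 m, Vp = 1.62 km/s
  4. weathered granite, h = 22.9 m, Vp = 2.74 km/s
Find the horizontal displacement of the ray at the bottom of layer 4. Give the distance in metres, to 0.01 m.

Ray parameter p = sin 10.9° / 0.62 km/s = 3.0499e-01 s/km.
Layer 1: θ = 10.90°; offset = 3.9·tan 10.90° = 0.7510 m.
Layer 2: sin θ = p·0.94 = 0.2867 → θ = 16.66°; offset = 27.6·tan 16.66° = 8.2594 m.
Layer 3: sin θ = p·1.62 = 0.4941 → θ = 29.61°; offset = 12.7·tan 29.61° = 7.2174 m.
Layer 4: sin θ = p·2.74 = 0.8357 → θ = 56.69°; offset = 22.9·tan 56.69° = 34.8443 m.
Summing the layer offsets gives 51.0722 m.

51.07 m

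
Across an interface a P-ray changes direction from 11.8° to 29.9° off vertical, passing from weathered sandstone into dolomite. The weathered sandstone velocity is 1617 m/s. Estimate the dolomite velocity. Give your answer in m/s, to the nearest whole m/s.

3942 m/s

Snell's law: sin 11.8°/V₁ = sin 29.9°/V₂.
V₂ = V₁·sin 29.9°/sin 11.8° = 1617 × 2.4376 = 3941.66 m/s.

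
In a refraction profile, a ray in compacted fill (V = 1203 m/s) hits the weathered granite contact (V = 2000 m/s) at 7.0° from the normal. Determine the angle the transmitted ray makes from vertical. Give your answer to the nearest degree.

12°

Snell's law: sin θ₂ = (V₂/V₁)·sin θ₁ = (2000/1203)·sin 7.0° = 0.2026.
θ₂ = sin⁻¹(0.2026) = 11.69° (from vertical).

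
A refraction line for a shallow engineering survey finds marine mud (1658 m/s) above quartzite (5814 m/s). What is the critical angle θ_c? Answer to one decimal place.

16.6°

Critical incidence: sin θ_c = V₁/V₂ = 1658/5814 = 0.2852.
θ_c = arcsin 0.2852 = 16.57°.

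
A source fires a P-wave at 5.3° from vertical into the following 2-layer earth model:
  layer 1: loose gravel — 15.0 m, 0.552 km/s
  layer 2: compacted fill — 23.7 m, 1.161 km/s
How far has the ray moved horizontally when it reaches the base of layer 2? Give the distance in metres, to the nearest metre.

p = sin θ₁/V₁ = sin 5.3°/0.552 = 1.6734e-01 s/km is conserved through the stack.
Layer 1: θ = 5.30°; offset = 15.0·tan 5.30° = 1.392 m.
Layer 2: sin θ = p·1.161 = 0.1943 → θ = 11.20°; offset = 23.7·tan 11.20° = 4.694 m.
Total horizontal offset = 6.085 m.

6 m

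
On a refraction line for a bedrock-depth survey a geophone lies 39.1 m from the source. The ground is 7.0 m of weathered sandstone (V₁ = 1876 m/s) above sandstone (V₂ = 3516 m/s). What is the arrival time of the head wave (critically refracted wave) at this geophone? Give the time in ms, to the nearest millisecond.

17 ms

t = x/V₂ + 2h·√(V₂²−V₁²)/(V₁V₂).
√(V₂²−V₁²) = √(3516²−1876²) = 2973.7 m/s; delay term = 2·7.0·2973.7/(1876·3516) = 0.00631 s.
t = 39.1/3516 + 0.00631 = 0.01743 s.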